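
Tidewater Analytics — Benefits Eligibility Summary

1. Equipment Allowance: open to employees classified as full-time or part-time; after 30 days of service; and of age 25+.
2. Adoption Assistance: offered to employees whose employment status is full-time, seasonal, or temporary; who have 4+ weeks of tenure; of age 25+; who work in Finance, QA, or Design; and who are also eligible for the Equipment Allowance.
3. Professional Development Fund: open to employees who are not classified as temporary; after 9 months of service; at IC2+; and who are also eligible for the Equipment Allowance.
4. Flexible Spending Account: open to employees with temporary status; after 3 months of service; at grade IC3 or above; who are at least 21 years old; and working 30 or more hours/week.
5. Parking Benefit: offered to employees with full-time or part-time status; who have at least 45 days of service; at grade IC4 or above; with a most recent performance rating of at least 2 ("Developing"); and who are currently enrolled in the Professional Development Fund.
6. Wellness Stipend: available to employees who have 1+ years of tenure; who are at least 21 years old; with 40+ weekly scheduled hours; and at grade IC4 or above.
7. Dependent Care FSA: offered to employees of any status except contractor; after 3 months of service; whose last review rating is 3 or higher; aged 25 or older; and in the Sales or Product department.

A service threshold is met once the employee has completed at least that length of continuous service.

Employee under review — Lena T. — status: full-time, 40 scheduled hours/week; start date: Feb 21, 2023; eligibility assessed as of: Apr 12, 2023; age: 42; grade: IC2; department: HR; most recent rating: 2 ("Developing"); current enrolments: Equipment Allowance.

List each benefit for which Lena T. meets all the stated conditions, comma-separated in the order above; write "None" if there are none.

Equipment Allowance

Service from Feb 21, 2023 to Apr 12, 2023: 50 days.
Equipment Allowance — status full-time ✓; service 50 days ≥ 30 days ✓; age 42 ≥ 25 ✓ → eligible.
Adoption Assistance — status full-time ✓; service 50 days ≥ 4 weeks (≈28 days) ✓; age 42 ≥ 25 ✓; dept HR ✗ → not eligible.
Professional Development Fund — status full-time ✓ (not excluded); service 50 days < 9 months (≈270 days) ✗ → not eligible.
Flexible Spending Account — status full-time ✗ (requires temporary) → not eligible.
Parking Benefit — status full-time ✓; service 50 days ≥ 45 days ✓; grade IC2 < IC4 ✗ → not eligible.
Wellness Stipend — service 50 days < 1 year (≈365 days) ✗ → not eligible.
Dependent Care FSA — status full-time ✓ (not excluded); service 50 days < 3 months (≈90 days) ✗ → not eligible.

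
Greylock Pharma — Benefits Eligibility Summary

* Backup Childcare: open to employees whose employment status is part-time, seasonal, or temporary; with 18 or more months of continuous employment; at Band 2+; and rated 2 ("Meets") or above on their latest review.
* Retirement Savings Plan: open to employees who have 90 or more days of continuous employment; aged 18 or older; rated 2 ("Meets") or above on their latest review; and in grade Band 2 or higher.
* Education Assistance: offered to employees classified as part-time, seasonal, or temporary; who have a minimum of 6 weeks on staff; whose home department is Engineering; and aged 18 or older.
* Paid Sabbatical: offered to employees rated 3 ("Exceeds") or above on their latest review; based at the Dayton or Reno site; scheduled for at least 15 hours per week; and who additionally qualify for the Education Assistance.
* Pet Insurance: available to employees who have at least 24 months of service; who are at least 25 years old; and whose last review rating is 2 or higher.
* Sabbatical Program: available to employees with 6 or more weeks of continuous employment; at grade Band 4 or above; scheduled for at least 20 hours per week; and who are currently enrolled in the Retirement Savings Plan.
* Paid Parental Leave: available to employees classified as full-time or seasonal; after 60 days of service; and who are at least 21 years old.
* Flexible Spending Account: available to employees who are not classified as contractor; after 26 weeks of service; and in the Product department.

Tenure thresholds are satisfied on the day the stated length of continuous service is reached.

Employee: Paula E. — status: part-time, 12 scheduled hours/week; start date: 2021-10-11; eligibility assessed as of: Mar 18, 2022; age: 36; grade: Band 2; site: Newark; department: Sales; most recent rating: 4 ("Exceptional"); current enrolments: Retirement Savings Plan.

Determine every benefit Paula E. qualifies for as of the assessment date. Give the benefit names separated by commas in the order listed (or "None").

Service from 2021-10-11 to Mar 18, 2022: 158 days.
Backup Childcare — status part-time ✓; service 158 days < 18 months (≈540 days) ✗ → not eligible.
Retirement Savings Plan — service 158 days ≥ 90 days ✓; age 36 ≥ 18 ✓; rating 4 ≥ 2 ✓; grade Band 2 ≥ Band 2 ✓ → eligible.
Education Assistance — status part-time ✓; service 158 days ≥ 6 weeks (≈42 days) ✓; dept Sales ✗ → not eligible.
Paid Sabbatical — rating 4 ≥ 3 ✓; site Newark ✗ (not Dayton or Reno) → not eligible.
Pet Insurance — service 158 days < 24 months (≈720 days) ✗ → not eligible.
Sabbatical Program — service 158 days ≥ 6 weeks (≈42 days) ✓; grade Band 2 < Band 4 ✗ → not eligible.
Paid Parental Leave — status part-time ✗ (requires full-time or seasonal) → not eligible.
Flexible Spending Account — status part-time ✓ (not excluded); service 158 days < 26 weeks (≈182 days) ✗ → not eligible.

Retirement Savings Plan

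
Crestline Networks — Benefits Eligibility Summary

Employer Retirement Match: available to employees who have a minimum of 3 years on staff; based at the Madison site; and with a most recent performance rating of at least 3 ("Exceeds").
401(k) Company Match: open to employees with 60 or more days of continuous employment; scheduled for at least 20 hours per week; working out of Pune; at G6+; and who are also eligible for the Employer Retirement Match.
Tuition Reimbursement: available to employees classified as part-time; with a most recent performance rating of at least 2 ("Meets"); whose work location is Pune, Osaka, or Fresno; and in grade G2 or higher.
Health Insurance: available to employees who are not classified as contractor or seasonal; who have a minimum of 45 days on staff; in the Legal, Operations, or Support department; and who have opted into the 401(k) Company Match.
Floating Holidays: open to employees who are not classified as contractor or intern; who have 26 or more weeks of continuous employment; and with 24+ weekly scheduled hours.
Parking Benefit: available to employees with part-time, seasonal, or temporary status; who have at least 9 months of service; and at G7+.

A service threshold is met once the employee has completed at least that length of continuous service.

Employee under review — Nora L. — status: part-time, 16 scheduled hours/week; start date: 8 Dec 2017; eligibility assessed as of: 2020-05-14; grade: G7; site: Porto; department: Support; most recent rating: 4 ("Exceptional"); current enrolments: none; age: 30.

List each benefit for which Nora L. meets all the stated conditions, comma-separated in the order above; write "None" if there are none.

Parking Benefit

Service from 8 Dec 2017 to 2020-05-14: 888 days.
Employer Retirement Match — service 888 days < 3 years (≈1095 days) ✗ → not eligible.
401(k) Company Match — service 888 days ≥ 60 days ✓; 16 hrs/wk < 20 ✗ → not eligible.
Tuition Reimbursement — status part-time ✓; rating 4 ≥ 2 ✓; site Porto ✗ (not Pune, Osaka, or Fresno) → not eligible.
Health Insurance — status part-time ✓ (not excluded); service 888 days ≥ 45 days ✓; dept Support ✓; not enrolled in 401(k) Company Match ✗ → not eligible.
Floating Holidays — status part-time ✓ (not excluded); service 888 days ≥ 26 weeks (≈182 days) ✓; 16 hrs/wk < 24 ✗ → not eligible.
Parking Benefit — status part-time ✓; service 888 days ≥ 9 months (≈270 days) ✓; grade G7 ≥ G7 ✓ → eligible.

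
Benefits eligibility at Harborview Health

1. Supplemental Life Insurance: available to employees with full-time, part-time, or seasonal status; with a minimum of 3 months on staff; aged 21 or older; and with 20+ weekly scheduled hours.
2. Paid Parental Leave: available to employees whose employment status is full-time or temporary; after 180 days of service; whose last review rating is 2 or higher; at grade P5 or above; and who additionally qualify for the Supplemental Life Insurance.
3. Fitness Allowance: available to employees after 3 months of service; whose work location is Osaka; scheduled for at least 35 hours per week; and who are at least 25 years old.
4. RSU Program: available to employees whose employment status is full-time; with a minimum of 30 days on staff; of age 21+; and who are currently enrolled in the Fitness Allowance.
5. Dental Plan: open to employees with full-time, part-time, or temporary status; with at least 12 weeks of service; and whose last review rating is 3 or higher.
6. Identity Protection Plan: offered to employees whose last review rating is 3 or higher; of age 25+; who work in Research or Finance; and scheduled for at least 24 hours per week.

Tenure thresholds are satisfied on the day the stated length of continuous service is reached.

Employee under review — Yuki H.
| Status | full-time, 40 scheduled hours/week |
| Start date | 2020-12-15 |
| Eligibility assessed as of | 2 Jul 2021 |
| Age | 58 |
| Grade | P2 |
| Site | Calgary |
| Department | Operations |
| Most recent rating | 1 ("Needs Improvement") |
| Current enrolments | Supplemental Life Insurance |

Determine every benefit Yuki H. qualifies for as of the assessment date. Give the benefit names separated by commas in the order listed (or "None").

Service from 2020-12-15 to 2 Jul 2021: 199 days.
Supplemental Life Insurance — status full-time ✓; service 199 days ≥ 3 months (≈90 days) ✓; age 58 ≥ 21 ✓; 40 hrs/wk ≥ 20 ✓ → eligible.
Paid Parental Leave — status full-time ✓; service 199 days ≥ 180 days ✓; rating 1 < 2 ✗ → not eligible.
Fitness Allowance — service 199 days ≥ 3 months (≈90 days) ✓; site Calgary ✗ (not Osaka) → not eligible.
RSU Program — status full-time ✓; service 199 days ≥ 30 days ✓; age 58 ≥ 21 ✓; not enrolled in Fitness Allowance ✗ → not eligible.
Dental Plan — status full-time ✓; service 199 days ≥ 12 weeks (≈84 days) ✓; rating 1 < 3 ✗ → not eligible.
Identity Protection Plan — rating 1 < 3 ✗ → not eligible.

Supplemental Life Insurance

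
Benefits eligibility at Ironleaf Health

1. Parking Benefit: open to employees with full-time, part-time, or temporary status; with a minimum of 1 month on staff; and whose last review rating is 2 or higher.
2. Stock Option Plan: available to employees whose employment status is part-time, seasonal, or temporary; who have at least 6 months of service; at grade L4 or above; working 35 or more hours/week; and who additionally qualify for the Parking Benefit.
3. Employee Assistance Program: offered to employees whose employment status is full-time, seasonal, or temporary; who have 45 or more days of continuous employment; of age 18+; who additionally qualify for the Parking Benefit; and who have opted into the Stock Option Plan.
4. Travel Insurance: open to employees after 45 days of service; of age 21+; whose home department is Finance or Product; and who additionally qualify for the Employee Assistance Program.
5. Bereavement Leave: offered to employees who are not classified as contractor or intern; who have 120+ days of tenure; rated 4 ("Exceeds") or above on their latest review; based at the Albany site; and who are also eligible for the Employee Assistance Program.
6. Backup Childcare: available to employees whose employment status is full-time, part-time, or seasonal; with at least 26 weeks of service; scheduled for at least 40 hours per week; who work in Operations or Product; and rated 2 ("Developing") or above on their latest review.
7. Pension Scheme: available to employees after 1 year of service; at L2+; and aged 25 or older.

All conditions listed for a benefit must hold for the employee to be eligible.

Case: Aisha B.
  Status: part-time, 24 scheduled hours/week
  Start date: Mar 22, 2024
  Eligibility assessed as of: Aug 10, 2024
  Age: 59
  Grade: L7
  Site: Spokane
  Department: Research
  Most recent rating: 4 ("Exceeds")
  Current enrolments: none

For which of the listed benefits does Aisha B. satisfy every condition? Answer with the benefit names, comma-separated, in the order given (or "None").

Parking Benefit

Service from Mar 22, 2024 to Aug 10, 2024: 141 days.
Parking Benefit — status part-time ✓; service 141 days ≥ 1 month (≈30 days) ✓; rating 4 ≥ 2 ✓ → eligible.
Stock Option Plan — status part-time ✓; service 141 days < 6 months (≈180 days) ✗ → not eligible.
Employee Assistance Program — status part-time ✗ (requires full-time, seasonal, or temporary) → not eligible.
Travel Insurance — service 141 days ≥ 45 days ✓; age 59 ≥ 21 ✓; dept Research ✗ → not eligible.
Bereavement Leave — status part-time ✓ (not excluded); service 141 days ≥ 120 days ✓; rating 4 ≥ 4 ✓; site Spokane ✗ (not Albany) → not eligible.
Backup Childcare — status part-time ✓; service 141 days < 26 weeks (≈182 days) ✗ → not eligible.
Pension Scheme — service 141 days < 1 year (≈365 days) ✗ → not eligible.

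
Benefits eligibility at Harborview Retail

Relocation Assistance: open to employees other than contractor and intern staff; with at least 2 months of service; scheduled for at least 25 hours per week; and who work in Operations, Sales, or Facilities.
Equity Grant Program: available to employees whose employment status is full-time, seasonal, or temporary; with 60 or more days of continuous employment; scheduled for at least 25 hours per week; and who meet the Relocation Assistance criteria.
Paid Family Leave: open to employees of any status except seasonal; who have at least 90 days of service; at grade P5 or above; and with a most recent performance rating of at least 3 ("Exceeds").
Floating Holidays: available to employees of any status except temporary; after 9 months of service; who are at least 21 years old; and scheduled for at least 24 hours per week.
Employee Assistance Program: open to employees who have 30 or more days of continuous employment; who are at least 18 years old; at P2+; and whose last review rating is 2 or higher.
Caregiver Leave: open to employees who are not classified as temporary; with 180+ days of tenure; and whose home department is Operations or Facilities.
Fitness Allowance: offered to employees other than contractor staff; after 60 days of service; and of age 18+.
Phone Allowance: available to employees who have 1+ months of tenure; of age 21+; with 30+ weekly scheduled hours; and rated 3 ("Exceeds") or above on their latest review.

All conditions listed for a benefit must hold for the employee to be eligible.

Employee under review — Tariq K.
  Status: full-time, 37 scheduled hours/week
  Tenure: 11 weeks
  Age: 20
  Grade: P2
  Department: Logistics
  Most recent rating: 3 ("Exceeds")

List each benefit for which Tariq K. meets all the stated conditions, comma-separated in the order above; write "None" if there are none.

Relocation Assistance — status full-time ✓ (not excluded); service 11 weeks ≥ 2 months (≈60 days) ✓; 37 hrs/wk ≥ 25 ✓; dept Logistics ✗ → not eligible.
Equity Grant Program — status full-time ✓; service 11 weeks ≥ 60 days ✓; 37 hrs/wk ≥ 25 ✓; not eligible for Relocation Assistance ✗ → not eligible.
Paid Family Leave — status full-time ✓ (not excluded); service 11 weeks < 90 days ✗ → not eligible.
Floating Holidays — status full-time ✓ (not excluded); service 11 weeks < 9 months (≈270 days) ✗ → not eligible.
Employee Assistance Program — service 11 weeks ≥ 30 days ✓; age 20 ≥ 18 ✓; grade P2 ≥ P2 ✓; rating 3 ≥ 2 ✓ → eligible.
Caregiver Leave — status full-time ✓ (not excluded); service 11 weeks < 180 days ✗ → not eligible.
Fitness Allowance — status full-time ✓ (not excluded); service 11 weeks ≥ 60 days ✓; age 20 ≥ 18 ✓ → eligible.
Phone Allowance — service 11 weeks ≥ 1 month (≈30 days) ✓; age 20 < 21 ✗ → not eligible.

Employee Assistance Program, Fitness Allowance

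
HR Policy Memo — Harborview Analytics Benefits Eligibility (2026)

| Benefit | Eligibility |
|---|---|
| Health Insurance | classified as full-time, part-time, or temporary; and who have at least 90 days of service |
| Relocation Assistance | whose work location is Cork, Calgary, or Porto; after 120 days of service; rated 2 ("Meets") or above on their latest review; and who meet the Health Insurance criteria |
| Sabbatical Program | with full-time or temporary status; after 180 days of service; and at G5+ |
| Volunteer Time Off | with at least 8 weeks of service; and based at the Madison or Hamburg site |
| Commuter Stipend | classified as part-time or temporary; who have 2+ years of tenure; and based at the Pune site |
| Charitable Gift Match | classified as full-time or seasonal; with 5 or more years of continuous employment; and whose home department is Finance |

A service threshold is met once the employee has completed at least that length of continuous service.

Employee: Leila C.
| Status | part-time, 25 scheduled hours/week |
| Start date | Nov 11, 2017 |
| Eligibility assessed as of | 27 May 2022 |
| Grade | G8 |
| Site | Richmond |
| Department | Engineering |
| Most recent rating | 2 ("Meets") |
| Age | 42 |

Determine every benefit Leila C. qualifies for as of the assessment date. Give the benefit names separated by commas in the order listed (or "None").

Service from Nov 11, 2017 to 27 May 2022: 1658 days.
Health Insurance — status part-time ✓; service 1658 days ≥ 90 days ✓ → eligible.
Relocation Assistance — site Richmond ✗ (not Cork, Calgary, or Porto) → not eligible.
Sabbatical Program — status part-time ✗ (requires full-time or temporary) → not eligible.
Volunteer Time Off — service 1658 days ≥ 8 weeks (≈56 days) ✓; site Richmond ✗ (not Madison or Hamburg) → not eligible.
Commuter Stipend — status part-time ✓; service 1658 days ≥ 2 years (≈730 days) ✓; site Richmond ✗ (not Pune) → not eligible.
Charitable Gift Match — status part-time ✗ (requires full-time or seasonal) → not eligible.

Health Insurance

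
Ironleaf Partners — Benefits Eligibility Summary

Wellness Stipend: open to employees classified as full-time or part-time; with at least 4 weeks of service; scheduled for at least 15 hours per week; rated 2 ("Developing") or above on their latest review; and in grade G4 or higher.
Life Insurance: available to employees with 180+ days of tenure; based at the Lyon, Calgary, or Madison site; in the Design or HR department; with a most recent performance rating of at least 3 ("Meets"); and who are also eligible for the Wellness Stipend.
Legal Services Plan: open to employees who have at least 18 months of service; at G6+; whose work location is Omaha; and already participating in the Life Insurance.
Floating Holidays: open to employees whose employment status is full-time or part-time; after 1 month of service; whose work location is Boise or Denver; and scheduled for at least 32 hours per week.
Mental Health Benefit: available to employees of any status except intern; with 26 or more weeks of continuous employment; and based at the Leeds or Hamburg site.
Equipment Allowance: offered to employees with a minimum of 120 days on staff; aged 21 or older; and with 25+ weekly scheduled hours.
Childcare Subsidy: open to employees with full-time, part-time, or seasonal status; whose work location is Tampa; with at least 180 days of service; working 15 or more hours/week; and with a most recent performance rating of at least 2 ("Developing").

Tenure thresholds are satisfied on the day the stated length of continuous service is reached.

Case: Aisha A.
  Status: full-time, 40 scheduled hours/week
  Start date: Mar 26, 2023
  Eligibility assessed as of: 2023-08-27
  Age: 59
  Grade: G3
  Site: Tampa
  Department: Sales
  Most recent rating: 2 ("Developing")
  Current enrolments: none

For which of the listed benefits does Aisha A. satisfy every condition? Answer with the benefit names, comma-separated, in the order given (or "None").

Equipment Allowance

Service from Mar 26, 2023 to 2023-08-27: 154 days.
Wellness Stipend — status full-time ✓; service 154 days ≥ 4 weeks (≈28 days) ✓; 40 hrs/wk ≥ 15 ✓; rating 2 ≥ 2 ✓; grade G3 < G4 ✗ → not eligible.
Life Insurance — service 154 days < 180 days ✗ → not eligible.
Legal Services Plan — service 154 days < 18 months (≈540 days) ✗ → not eligible.
Floating Holidays — status full-time ✓; service 154 days ≥ 1 month (≈30 days) ✓; site Tampa ✗ (not Boise or Denver) → not eligible.
Mental Health Benefit — status full-time ✓ (not excluded); service 154 days < 26 weeks (≈182 days) ✗ → not eligible.
Equipment Allowance — service 154 days ≥ 120 days ✓; age 59 ≥ 21 ✓; 40 hrs/wk ≥ 25 ✓ → eligible.
Childcare Subsidy — status full-time ✓; site Tampa ✓; service 154 days < 180 days ✗ → not eligible.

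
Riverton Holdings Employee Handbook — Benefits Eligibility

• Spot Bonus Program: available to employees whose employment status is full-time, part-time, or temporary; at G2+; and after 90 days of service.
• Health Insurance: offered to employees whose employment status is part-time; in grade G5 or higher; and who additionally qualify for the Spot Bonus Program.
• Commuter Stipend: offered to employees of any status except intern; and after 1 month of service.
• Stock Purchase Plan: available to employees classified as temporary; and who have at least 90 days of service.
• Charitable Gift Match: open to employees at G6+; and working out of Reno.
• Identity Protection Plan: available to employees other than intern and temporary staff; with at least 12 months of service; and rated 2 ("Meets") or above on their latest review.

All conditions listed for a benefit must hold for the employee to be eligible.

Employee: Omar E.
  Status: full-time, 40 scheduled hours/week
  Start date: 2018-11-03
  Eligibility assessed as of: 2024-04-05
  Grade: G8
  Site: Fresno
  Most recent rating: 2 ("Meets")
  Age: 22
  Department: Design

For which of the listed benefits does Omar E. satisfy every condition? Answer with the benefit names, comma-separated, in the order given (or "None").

Spot Bonus Program, Commuter Stipend, Identity Protection Plan

Service from 2018-11-03 to 2024-04-05: 1980 days.
Spot Bonus Program — status full-time ✓; grade G8 ≥ G2 ✓; service 1980 days ≥ 90 days ✓ → eligible.
Health Insurance — status full-time ✗ (requires part-time) → not eligible.
Commuter Stipend — status full-time ✓ (not excluded); service 1980 days ≥ 1 month (≈30 days) ✓ → eligible.
Stock Purchase Plan — status full-time ✗ (requires temporary) → not eligible.
Charitable Gift Match — grade G8 ≥ G6 ✓; site Fresno ✗ (not Reno) → not eligible.
Identity Protection Plan — status full-time ✓ (not excluded); service 1980 days ≥ 12 months (≈360 days) ✓; rating 2 ≥ 2 ✓ → eligible.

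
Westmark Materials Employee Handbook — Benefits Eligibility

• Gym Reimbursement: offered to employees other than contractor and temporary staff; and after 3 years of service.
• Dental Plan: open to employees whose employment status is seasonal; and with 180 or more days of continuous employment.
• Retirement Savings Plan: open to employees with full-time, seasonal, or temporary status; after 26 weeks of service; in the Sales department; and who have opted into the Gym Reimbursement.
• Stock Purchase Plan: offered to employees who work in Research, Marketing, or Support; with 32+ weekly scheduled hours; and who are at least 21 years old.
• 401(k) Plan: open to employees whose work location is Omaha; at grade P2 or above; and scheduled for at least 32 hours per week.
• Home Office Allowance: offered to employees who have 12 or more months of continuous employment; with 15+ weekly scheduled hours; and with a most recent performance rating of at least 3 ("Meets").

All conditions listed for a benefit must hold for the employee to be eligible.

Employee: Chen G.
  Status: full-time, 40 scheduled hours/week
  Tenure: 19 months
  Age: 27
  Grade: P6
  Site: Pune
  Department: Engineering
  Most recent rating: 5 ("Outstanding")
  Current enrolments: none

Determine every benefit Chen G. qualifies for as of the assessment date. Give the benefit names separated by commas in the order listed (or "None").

Gym Reimbursement — status full-time ✓ (not excluded); service 19 months < 3 years (≈1095 days) ✗ → not eligible.
Dental Plan — status full-time ✗ (requires seasonal) → not eligible.
Retirement Savings Plan — status full-time ✓; service 19 months ≥ 26 weeks (≈182 days) ✓; dept Engineering ✗ → not eligible.
Stock Purchase Plan — dept Engineering ✗ → not eligible.
401(k) Plan — site Pune ✗ (not Omaha) → not eligible.
Home Office Allowance — service 19 months ≥ 12 months ✓; 40 hrs/wk ≥ 15 ✓; rating 5 ≥ 3 ✓ → eligible.

Home Office Allowance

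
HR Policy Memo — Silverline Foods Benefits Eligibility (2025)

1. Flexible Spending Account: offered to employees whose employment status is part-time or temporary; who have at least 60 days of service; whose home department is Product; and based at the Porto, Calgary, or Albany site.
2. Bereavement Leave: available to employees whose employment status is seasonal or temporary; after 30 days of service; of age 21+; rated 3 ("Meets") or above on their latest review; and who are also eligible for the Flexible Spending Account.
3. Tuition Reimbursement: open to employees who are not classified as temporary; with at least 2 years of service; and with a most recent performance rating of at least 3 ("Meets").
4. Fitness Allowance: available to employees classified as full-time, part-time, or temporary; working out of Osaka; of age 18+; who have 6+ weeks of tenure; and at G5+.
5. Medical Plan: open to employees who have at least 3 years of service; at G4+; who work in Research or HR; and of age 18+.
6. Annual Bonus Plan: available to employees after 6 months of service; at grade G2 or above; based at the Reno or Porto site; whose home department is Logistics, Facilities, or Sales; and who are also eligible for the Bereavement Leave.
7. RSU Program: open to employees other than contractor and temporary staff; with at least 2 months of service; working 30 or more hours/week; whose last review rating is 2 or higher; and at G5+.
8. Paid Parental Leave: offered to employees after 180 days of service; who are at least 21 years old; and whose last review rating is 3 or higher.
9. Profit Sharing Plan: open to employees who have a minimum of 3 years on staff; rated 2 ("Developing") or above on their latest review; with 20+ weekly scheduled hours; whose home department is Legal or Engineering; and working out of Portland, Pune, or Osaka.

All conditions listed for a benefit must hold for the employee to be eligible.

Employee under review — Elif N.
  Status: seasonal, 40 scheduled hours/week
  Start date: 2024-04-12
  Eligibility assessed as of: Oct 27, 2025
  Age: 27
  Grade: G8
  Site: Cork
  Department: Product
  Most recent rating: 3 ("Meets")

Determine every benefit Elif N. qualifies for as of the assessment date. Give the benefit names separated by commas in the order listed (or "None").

RSU Program, Paid Parental Leave

Service from 2024-04-12 to Oct 27, 2025: 563 days.
Flexible Spending Account — status seasonal ✗ (requires part-time or temporary) → not eligible.
Bereavement Leave — status seasonal ✓; service 563 days ≥ 30 days ✓; age 27 ≥ 21 ✓; rating 3 ≥ 3 ✓; not eligible for Flexible Spending Account ✗ → not eligible.
Tuition Reimbursement — status seasonal ✓ (not excluded); service 563 days < 2 years (≈730 days) ✗ → not eligible.
Fitness Allowance — status seasonal ✗ (requires full-time, part-time, or temporary) → not eligible.
Medical Plan — service 563 days < 3 years (≈1095 days) ✗ → not eligible.
Annual Bonus Plan — service 563 days ≥ 6 months (≈180 days) ✓; grade G8 ≥ G2 ✓; site Cork ✗ (not Reno or Porto) → not eligible.
RSU Program — status seasonal ✓ (not excluded); service 563 days ≥ 2 months (≈60 days) ✓; 40 hrs/wk ≥ 30 ✓; rating 3 ≥ 2 ✓; grade G8 ≥ G5 ✓ → eligible.
Paid Parental Leave — service 563 days ≥ 180 days ✓; age 27 ≥ 21 ✓; rating 3 ≥ 3 ✓ → eligible.
Profit Sharing Plan — service 563 days < 3 years (≈1095 days) ✗ → not eligible.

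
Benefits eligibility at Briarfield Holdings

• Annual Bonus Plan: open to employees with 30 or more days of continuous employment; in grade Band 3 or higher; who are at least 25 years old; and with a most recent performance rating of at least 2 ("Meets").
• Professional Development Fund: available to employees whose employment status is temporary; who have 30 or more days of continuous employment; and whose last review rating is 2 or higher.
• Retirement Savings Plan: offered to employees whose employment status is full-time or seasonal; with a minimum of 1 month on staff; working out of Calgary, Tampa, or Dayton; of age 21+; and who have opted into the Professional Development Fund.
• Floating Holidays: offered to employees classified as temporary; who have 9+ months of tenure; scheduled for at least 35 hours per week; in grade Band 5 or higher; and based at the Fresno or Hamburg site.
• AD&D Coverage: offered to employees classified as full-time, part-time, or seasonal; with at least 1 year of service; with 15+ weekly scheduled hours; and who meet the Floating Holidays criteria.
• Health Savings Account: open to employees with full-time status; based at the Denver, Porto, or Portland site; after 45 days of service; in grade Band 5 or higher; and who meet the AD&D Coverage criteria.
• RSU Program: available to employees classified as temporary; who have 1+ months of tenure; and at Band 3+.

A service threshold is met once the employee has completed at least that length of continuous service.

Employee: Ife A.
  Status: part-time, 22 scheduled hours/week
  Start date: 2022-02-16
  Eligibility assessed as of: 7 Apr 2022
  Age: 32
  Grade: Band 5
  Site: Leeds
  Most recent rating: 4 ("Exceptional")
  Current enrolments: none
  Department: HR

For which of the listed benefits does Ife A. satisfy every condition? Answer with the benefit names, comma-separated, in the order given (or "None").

Service from 2022-02-16 to 7 Apr 2022: 50 days.
Annual Bonus Plan — service 50 days ≥ 30 days ✓; grade Band 5 ≥ Band 3 ✓; age 32 ≥ 25 ✓; rating 4 ≥ 2 ✓ → eligible.
Professional Development Fund — status part-time ✗ (requires temporary) → not eligible.
Retirement Savings Plan — status part-time ✗ (requires full-time or seasonal) → not eligible.
Floating Holidays — status part-time ✗ (requires temporary) → not eligible.
AD&D Coverage — status part-time ✓; service 50 days < 1 year (≈365 days) ✗ → not eligible.
Health Savings Account — status part-time ✗ (requires full-time) → not eligible.
RSU Program — status part-time ✗ (requires temporary) → not eligible.

Annual Bonus Plan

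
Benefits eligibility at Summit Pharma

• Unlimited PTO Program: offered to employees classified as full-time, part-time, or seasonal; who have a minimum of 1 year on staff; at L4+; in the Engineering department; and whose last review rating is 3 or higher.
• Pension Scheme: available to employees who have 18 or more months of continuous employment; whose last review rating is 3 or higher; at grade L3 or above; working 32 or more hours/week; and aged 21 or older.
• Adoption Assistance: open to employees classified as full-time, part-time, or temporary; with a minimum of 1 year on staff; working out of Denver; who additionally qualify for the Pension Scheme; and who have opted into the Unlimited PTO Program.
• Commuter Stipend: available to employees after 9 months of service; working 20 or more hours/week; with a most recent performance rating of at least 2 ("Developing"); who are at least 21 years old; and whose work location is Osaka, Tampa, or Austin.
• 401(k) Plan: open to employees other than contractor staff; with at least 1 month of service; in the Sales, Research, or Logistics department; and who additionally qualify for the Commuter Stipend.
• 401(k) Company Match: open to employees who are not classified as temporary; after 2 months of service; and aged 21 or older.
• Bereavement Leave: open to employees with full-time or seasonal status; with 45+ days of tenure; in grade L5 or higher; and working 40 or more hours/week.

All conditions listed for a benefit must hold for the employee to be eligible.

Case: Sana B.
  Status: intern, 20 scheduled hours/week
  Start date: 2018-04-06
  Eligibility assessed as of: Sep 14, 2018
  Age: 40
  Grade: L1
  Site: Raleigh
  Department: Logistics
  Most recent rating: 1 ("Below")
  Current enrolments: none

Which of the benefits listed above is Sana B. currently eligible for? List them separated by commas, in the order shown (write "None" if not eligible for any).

401(k) Company Match

Service from 2018-04-06 to Sep 14, 2018: 161 days.
Unlimited PTO Program — status intern ✗ (requires full-time, part-time, or seasonal) → not eligible.
Pension Scheme — service 161 days < 18 months (≈540 days) ✗ → not eligible.
Adoption Assistance — status intern ✗ (requires full-time, part-time, or temporary) → not eligible.
Commuter Stipend — service 161 days < 9 months (≈270 days) ✗ → not eligible.
401(k) Plan — status intern ✓ (not excluded); service 161 days ≥ 1 month (≈30 days) ✓; dept Logistics ✓; not eligible for Commuter Stipend ✗ → not eligible.
401(k) Company Match — status intern ✓ (not excluded); service 161 days ≥ 2 months (≈60 days) ✓; age 40 ≥ 21 ✓ → eligible.
Bereavement Leave — status intern ✗ (requires full-time or seasonal) → not eligible.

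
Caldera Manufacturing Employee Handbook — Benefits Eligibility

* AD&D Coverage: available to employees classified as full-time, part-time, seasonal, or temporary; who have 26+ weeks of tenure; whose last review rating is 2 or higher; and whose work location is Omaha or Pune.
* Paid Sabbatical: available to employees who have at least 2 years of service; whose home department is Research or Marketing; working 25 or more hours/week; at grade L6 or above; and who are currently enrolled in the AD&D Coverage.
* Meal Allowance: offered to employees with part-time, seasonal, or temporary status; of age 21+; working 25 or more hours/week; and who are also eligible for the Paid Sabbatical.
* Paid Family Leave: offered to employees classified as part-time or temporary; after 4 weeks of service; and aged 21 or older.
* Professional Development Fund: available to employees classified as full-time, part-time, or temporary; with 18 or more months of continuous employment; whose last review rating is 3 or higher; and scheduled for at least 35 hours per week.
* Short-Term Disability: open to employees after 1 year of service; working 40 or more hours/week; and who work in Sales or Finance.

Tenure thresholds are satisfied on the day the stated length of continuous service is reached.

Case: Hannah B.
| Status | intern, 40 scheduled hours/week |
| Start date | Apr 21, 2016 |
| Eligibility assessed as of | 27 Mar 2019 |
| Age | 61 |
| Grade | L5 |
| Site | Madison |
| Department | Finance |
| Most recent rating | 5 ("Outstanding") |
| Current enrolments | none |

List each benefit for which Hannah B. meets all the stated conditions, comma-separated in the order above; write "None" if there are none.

Service from Apr 21, 2016 to 27 Mar 2019: 1070 days.
AD&D Coverage — status intern ✗ (requires full-time, part-time, seasonal, or temporary) → not eligible.
Paid Sabbatical — service 1070 days ≥ 2 years (≈730 days) ✓; dept Finance ✗ → not eligible.
Meal Allowance — status intern ✗ (requires part-time, seasonal, or temporary) → not eligible.
Paid Family Leave — status intern ✗ (requires part-time or temporary) → not eligible.
Professional Development Fund — status intern ✗ (requires full-time, part-time, or temporary) → not eligible.
Short-Term Disability — service 1070 days ≥ 1 year (≈365 days) ✓; 40 hrs/wk ≥ 40 ✓; dept Finance ✓ → eligible.

Short-Term Disability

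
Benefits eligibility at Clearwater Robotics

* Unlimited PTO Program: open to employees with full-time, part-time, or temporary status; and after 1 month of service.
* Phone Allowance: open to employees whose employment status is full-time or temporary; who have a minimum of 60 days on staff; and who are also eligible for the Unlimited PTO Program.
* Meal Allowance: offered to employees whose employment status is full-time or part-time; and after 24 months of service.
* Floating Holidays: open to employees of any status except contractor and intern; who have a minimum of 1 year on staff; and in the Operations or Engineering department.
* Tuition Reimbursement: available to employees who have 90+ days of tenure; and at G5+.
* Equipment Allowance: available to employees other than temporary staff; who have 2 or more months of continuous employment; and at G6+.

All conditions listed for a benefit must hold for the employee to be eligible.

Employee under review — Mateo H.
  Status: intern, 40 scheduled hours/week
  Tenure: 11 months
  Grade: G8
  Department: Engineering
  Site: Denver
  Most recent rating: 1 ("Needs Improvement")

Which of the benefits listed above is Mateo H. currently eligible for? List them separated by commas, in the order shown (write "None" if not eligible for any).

Tuition Reimbursement, Equipment Allowance

Unlimited PTO Program — status intern ✗ (requires full-time, part-time, or temporary) → not eligible.
Phone Allowance — status intern ✗ (requires full-time or temporary) → not eligible.
Meal Allowance — status intern ✗ (requires full-time or part-time) → not eligible.
Floating Holidays — status intern ✗ (excluded) → not eligible.
Tuition Reimbursement — service 11 months ≥ 90 days ✓; grade G8 ≥ G5 ✓ → eligible.
Equipment Allowance — status intern ✓ (not excluded); service 11 months ≥ 2 months ✓; grade G8 ≥ G6 ✓ → eligible.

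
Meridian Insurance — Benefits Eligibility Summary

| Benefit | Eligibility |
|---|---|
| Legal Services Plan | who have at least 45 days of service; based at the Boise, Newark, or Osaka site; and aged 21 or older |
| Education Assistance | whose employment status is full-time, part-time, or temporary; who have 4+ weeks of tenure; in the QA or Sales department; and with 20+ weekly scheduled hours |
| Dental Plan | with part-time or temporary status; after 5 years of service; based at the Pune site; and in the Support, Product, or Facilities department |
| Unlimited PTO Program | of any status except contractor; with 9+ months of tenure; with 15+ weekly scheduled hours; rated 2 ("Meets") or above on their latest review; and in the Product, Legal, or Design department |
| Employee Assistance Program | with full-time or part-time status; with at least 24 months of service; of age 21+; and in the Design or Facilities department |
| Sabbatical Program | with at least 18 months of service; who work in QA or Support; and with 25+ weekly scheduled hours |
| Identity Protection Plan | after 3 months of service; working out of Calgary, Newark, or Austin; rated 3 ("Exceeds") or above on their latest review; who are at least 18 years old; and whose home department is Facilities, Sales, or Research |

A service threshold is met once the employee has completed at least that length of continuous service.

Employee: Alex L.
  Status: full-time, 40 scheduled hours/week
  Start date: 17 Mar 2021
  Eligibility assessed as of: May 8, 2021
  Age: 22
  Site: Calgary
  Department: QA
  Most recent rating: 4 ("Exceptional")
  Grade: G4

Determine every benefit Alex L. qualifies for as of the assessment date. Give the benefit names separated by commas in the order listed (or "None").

Service from 17 Mar 2021 to May 8, 2021: 52 days.
Legal Services Plan — service 52 days ≥ 45 days ✓; site Calgary ✗ (not Boise, Newark, or Osaka) → not eligible.
Education Assistance — status full-time ✓; service 52 days ≥ 4 weeks (≈28 days) ✓; dept QA ✓; 40 hrs/wk ≥ 20 ✓ → eligible.
Dental Plan — status full-time ✗ (requires part-time or temporary) → not eligible.
Unlimited PTO Program — status full-time ✓ (not excluded); service 52 days < 9 months (≈270 days) ✗ → not eligible.
Employee Assistance Program — status full-time ✓; service 52 days < 24 months (≈720 days) ✗ → not eligible.
Sabbatical Program — service 52 days < 18 months (≈540 days) ✗ → not eligible.
Identity Protection Plan — service 52 days < 3 months (≈90 days) ✗ → not eligible.

Education Assistance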